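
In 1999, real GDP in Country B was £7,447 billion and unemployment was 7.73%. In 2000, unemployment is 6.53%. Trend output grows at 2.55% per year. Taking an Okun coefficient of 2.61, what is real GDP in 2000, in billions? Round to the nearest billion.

£7,870 billion

Δu = 6.53 - 7.73 = -1.2 points.
Okun's law (growth form): g_Y = g_Y* - β × Δu = 2.55 - 2.61 × (-1.20) = 2.55 + 3.132 = 5.682%.
Real GDP in the next year = 7447 × (1 + 5.682/100) = 7447 × 1.05682 ≈ 7870 billion.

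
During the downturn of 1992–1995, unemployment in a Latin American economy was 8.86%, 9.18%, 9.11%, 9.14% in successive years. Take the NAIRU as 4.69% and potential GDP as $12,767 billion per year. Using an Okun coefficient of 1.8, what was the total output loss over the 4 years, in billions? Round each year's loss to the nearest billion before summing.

Year 1992: gap = -1.8 × (8.86 - 4.69) = -7.506%, loss ≈ 12767 × 7.506/100 ≈ 958.
Year 1993: gap = -1.8 × (9.18 - 4.69) = -8.082%, loss ≈ 12767 × 8.082/100 ≈ 1032.
Year 1994: gap = -1.8 × (9.11 - 4.69) = -7.956%, loss ≈ 12767 × 7.956/100 ≈ 1016.
Year 1995: gap = -1.8 × (9.14 - 4.69) = -8.01%, loss ≈ 12767 × 8.01/100 ≈ 1023.
Total lost output = 958 + 1032 + 1016 + 1023 = 4029 billion.

$4,029 billion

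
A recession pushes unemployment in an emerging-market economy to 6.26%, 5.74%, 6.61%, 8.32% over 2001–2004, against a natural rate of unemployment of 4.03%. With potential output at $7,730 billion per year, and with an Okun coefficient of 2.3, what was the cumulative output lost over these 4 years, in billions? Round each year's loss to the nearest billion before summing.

$1,922 billion

Year 2001: gap = -2.3 × (6.26 - 4.03) = -5.129%, loss ≈ 7730 × 5.129/100 ≈ 396.
Year 2002: gap = -2.3 × (5.74 - 4.03) = -3.933%, loss ≈ 7730 × 3.933/100 ≈ 304.
Year 2003: gap = -2.3 × (6.61 - 4.03) = -5.934%, loss ≈ 7730 × 5.934/100 ≈ 459.
Year 2004: gap = -2.3 × (8.32 - 4.03) = -9.867%, loss ≈ 7730 × 9.867/100 ≈ 763.
Total lost output = 396 + 304 + 459 + 763 = 1922 billion.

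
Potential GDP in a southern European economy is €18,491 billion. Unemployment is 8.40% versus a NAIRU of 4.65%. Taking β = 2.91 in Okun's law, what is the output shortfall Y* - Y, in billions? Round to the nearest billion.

€2,018 billion

Output gap = -2.91 × (8.4 - 4.65) = -2.91 × 3.75 = -10.9125%.
Actual GDP ≈ 18491 × 0.890875 ≈ 16473 billion, so the shortfall is 18491 - 16473 = 2018 billion.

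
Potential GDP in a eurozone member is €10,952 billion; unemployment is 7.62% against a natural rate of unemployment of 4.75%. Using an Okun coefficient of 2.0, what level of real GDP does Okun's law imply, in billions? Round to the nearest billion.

€10,323 billion

Unemployment gap = 7.62 - 4.75 = 2.87 points, so the output gap is -2 × 2.87 = -5.74%.
Actual GDP = 10952 × (1 - 5.74/100) = 10952 × 0.9426 ≈ 10323 billion.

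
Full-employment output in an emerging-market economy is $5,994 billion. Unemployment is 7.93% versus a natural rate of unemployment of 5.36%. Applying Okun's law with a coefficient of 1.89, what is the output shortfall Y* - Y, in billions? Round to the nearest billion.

Output gap = -1.89 × (7.93 - 5.36) = -1.89 × 2.57 = -4.8573%.
Actual GDP ≈ 5994 × 0.951427 ≈ 5703 billion, so the shortfall is 5994 - 5703 = 291 billion.

$291 billion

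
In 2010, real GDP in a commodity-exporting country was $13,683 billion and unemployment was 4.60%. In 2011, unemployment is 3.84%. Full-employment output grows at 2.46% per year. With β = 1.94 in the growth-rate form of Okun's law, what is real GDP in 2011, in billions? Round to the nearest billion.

Δu = 3.84 - 4.6 = -0.76 points.
Okun's law (growth form): g_Y = g_Y* - β × Δu = 2.46 - 1.94 × (-0.76) = 2.46 + 1.4744 = 3.9344%.
Real GDP in the next year = 13683 × (1 + 3.9344/100) = 13683 × 1.039344 ≈ 14221 billion.

$14,221 billion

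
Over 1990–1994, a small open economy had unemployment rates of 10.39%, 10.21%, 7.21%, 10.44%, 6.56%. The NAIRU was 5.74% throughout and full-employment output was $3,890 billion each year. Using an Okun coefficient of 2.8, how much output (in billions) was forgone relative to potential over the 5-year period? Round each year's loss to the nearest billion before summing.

Year 1990: gap = -2.8 × (10.39 - 5.74) = -13.02%, loss ≈ 3890 × 13.02/100 ≈ 506.
Year 1991: gap = -2.8 × (10.21 - 5.74) = -12.516%, loss ≈ 3890 × 12.516/100 ≈ 487.
Year 1992: gap = -2.8 × (7.21 - 5.74) = -4.116%, loss ≈ 3890 × 4.116/100 ≈ 160.
Year 1993: gap = -2.8 × (10.44 - 5.74) = -13.16%, loss ≈ 3890 × 13.16/100 ≈ 512.
Year 1994: gap = -2.8 × (6.56 - 5.74) = -2.296%, loss ≈ 3890 × 2.296/100 ≈ 89.
Total lost output = 506 + 487 + 160 + 512 + 89 = 1754 billion.

$1,754 billion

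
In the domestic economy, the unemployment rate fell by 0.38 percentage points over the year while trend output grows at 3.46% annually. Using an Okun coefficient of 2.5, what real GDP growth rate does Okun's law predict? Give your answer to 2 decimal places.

Growth-rate Okun's law: g_Y = g_Y* - β × Δu.
g_Y = 3.46 - 2.5 × (-0.38) = 3.46 + 0.95 = 4.41%, i.e. 4.41% to 2 d.p.

4.41%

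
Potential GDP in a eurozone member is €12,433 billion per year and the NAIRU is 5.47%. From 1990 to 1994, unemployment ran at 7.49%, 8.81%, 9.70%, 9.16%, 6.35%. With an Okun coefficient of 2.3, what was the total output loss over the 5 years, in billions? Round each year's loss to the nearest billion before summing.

€4,050 billion

Year 1990: gap = -2.3 × (7.49 - 5.47) = -4.646%, loss ≈ 12433 × 4.646/100 ≈ 578.
Year 1991: gap = -2.3 × (8.81 - 5.47) = -7.682%, loss ≈ 12433 × 7.682/100 ≈ 955.
Year 1992: gap = -2.3 × (9.7 - 5.47) = -9.729%, loss ≈ 12433 × 9.729/100 ≈ 1210.
Year 1993: gap = -2.3 × (9.16 - 5.47) = -8.487%, loss ≈ 12433 × 8.487/100 ≈ 1055.
Year 1994: gap = -2.3 × (6.35 - 5.47) = -2.024%, loss ≈ 12433 × 2.024/100 ≈ 252.
Total lost output = 578 + 955 + 1210 + 1055 + 252 = 4050 billion.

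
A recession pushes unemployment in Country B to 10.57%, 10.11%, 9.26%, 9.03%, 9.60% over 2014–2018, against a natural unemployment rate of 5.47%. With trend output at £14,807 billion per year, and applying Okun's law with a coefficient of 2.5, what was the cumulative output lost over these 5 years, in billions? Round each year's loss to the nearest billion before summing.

£7,856 billion

Year 2014: gap = -2.5 × (10.57 - 5.47) = -12.75%, loss ≈ 14807 × 12.75/100 ≈ 1888.
Year 2015: gap = -2.5 × (10.11 - 5.47) = -11.6%, loss ≈ 14807 × 11.6/100 ≈ 1718.
Year 2016: gap = -2.5 × (9.26 - 5.47) = -9.475%, loss ≈ 14807 × 9.475/100 ≈ 1403.
Year 2017: gap = -2.5 × (9.03 - 5.47) = -8.9%, loss ≈ 14807 × 8.9/100 ≈ 1318.
Year 2018: gap = -2.5 × (9.6 - 5.47) = -10.325%, loss ≈ 14807 × 10.325/100 ≈ 1529.
Total lost output = 1888 + 1718 + 1403 + 1318 + 1529 = 7856 billion.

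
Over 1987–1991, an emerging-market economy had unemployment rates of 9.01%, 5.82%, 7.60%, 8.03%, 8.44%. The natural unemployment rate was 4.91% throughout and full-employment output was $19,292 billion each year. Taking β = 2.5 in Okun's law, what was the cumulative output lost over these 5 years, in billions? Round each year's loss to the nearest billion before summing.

$6,921 billion

Year 1987: gap = -2.5 × (9.01 - 4.91) = -10.25%, loss ≈ 19292 × 10.25/100 ≈ 1977.
Year 1988: gap = -2.5 × (5.82 - 4.91) = -2.275%, loss ≈ 19292 × 2.275/100 ≈ 439.
Year 1989: gap = -2.5 × (7.6 - 4.91) = -6.725%, loss ≈ 19292 × 6.725/100 ≈ 1297.
Year 1990: gap = -2.5 × (8.03 - 4.91) = -7.8%, loss ≈ 19292 × 7.8/100 ≈ 1505.
Year 1991: gap = -2.5 × (8.44 - 4.91) = -8.825%, loss ≈ 19292 × 8.825/100 ≈ 1703.
Total lost output = 1977 + 439 + 1297 + 1505 + 1703 = 6921 billion.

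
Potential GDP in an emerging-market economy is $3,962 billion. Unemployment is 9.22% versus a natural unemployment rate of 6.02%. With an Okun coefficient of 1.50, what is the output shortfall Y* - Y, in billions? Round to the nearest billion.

$190 billion

Output gap = -1.50 × (9.22 - 6.02) = -1.5 × 3.2 = -4.8%.
Actual GDP ≈ 3962 × 0.952 ≈ 3772 billion, so the shortfall is 3962 - 3772 = 190 billion.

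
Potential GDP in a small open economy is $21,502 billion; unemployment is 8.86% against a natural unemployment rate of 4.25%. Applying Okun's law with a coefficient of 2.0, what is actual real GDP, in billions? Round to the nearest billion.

$19,520 billion

Unemployment gap = 8.86 - 4.25 = 4.61 points, so the output gap is -2 × 4.61 = -9.22%.
Actual GDP = 21502 × (1 - 9.22/100) = 21502 × 0.9078 ≈ 19520 billion.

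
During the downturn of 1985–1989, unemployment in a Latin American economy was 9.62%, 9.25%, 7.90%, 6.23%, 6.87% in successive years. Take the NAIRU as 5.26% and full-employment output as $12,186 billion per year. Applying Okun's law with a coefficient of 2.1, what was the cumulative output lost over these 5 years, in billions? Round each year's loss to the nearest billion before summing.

$3,473 billion

Year 1985: gap = -2.1 × (9.62 - 5.26) = -9.156%, loss ≈ 12186 × 9.156/100 ≈ 1116.
Year 1986: gap = -2.1 × (9.25 - 5.26) = -8.379%, loss ≈ 12186 × 8.379/100 ≈ 1021.
Year 1987: gap = -2.1 × (7.9 - 5.26) = -5.544%, loss ≈ 12186 × 5.544/100 ≈ 676.
Year 1988: gap = -2.1 × (6.23 - 5.26) = -2.037%, loss ≈ 12186 × 2.037/100 ≈ 248.
Year 1989: gap = -2.1 × (6.87 - 5.26) = -3.381%, loss ≈ 12186 × 3.381/100 ≈ 412.
Total lost output = 1116 + 1021 + 676 + 248 + 412 = 3473 billion.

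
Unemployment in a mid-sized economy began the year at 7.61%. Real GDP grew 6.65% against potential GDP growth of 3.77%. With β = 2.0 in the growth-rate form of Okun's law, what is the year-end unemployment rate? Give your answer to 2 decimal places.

6.17%

Growth-rate Okun's law: g_Y = g_Y* - β × Δu, so Δu = (g_Y* - g_Y)/β.
Δu = (3.77 - 6.65)/2.0 = -2.88/2.0 = -1.44 percentage points.
Year-end unemployment = 7.61 - 1.44 = 6.17%.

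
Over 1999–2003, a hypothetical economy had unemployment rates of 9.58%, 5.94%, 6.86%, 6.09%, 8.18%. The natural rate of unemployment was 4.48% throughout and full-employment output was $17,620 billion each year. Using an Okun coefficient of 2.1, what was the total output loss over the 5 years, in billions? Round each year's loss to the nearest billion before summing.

Year 1999: gap = -2.1 × (9.58 - 4.48) = -10.71%, loss ≈ 17620 × 10.71/100 ≈ 1887.
Year 2000: gap = -2.1 × (5.94 - 4.48) = -3.066%, loss ≈ 17620 × 3.066/100 ≈ 540.
Year 2001: gap = -2.1 × (6.86 - 4.48) = -4.998%, loss ≈ 17620 × 4.998/100 ≈ 881.
Year 2002: gap = -2.1 × (6.09 - 4.48) = -3.381%, loss ≈ 17620 × 3.381/100 ≈ 596.
Year 2003: gap = -2.1 × (8.18 - 4.48) = -7.77%, loss ≈ 17620 × 7.77/100 ≈ 1369.
Total lost output = 1887 + 540 + 881 + 596 + 1369 = 5273 billion.

$5,273 billion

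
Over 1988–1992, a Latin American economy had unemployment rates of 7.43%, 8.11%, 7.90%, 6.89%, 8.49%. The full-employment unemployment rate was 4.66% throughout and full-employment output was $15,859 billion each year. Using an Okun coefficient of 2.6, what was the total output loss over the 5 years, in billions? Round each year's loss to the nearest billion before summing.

$6,400 billion

Year 1988: gap = -2.6 × (7.43 - 4.66) = -7.202%, loss ≈ 15859 × 7.202/100 ≈ 1142.
Year 1989: gap = -2.6 × (8.11 - 4.66) = -8.97%, loss ≈ 15859 × 8.97/100 ≈ 1423.
Year 1990: gap = -2.6 × (7.9 - 4.66) = -8.424%, loss ≈ 15859 × 8.424/100 ≈ 1336.
Year 1991: gap = -2.6 × (6.89 - 4.66) = -5.798%, loss ≈ 15859 × 5.798/100 ≈ 920.
Year 1992: gap = -2.6 × (8.49 - 4.66) = -9.958%, loss ≈ 15859 × 9.958/100 ≈ 1579.
Total lost output = 1142 + 1423 + 1336 + 920 + 1579 = 6400 billion.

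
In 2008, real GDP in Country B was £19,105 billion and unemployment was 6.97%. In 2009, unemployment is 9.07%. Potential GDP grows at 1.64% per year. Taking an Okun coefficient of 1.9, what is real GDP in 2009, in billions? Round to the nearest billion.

Δu = 9.07 - 6.97 = 2.1 points.
Okun's law (growth form): g_Y = g_Y* - β × Δu = 1.64 - 1.9 × (2.10) = 1.64 - 3.99 = -2.35%.
Real GDP in the next year = 19105 × (1 - 2.35/100) = 19105 × 0.9765 ≈ 18656 billion.

£18,656 billion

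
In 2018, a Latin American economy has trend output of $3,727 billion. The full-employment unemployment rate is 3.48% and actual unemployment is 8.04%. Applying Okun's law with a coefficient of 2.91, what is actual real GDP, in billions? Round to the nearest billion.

Unemployment gap = 8.04 - 3.48 = 4.56 points, so the output gap is -2.91 × 4.56 = -13.2696%.
Actual GDP = 3727 × (1 - 13.2696/100) = 3727 × 0.867304 ≈ 3232 billion.

$3,232 billion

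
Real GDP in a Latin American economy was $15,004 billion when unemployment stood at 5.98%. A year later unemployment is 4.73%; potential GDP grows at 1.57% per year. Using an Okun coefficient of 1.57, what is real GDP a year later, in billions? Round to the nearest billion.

$15,534 billion

Δu = 4.73 - 5.98 = -1.25 points.
Okun's law (growth form): g_Y = g_Y* - β × Δu = 1.57 - 1.57 × (-1.25) = 1.57 + 1.9625 = 3.5325%.
Real GDP in the next year = 15004 × (1 + 3.5325/100) = 15004 × 1.035325 ≈ 15534 billion.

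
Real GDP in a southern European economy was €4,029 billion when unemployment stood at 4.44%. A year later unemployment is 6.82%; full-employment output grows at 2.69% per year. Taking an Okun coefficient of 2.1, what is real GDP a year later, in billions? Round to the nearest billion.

Δu = 6.82 - 4.44 = 2.38 points.
Okun's law (growth form): g_Y = g_Y* - β × Δu = 2.69 - 2.1 × (2.38) = 2.69 - 4.998 = -2.308%.
Real GDP in the next year = 4029 × (1 - 2.308/100) = 4029 × 0.97692 ≈ 3936 billion.

€3,936 billion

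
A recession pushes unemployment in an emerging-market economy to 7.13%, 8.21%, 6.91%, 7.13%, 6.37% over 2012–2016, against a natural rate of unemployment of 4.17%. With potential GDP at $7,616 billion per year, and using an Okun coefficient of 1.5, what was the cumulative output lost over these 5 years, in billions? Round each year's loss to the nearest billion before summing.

Year 2012: gap = -1.5 × (7.13 - 4.17) = -4.44%, loss ≈ 7616 × 4.44/100 ≈ 338.
Year 2013: gap = -1.5 × (8.21 - 4.17) = -6.06%, loss ≈ 7616 × 6.06/100 ≈ 462.
Year 2014: gap = -1.5 × (6.91 - 4.17) = -4.11%, loss ≈ 7616 × 4.11/100 ≈ 313.
Year 2015: gap = -1.5 × (7.13 - 4.17) = -4.44%, loss ≈ 7616 × 4.44/100 ≈ 338.
Year 2016: gap = -1.5 × (6.37 - 4.17) = -3.3%, loss ≈ 7616 × 3.3/100 ≈ 251.
Total lost output = 338 + 462 + 313 + 338 + 251 = 1702 billion.

$1,702 billion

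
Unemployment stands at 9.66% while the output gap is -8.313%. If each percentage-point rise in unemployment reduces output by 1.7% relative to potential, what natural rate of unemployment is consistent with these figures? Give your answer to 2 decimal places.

4.77%

From Okun's law, u - u* = -(output gap)/β = -(-8.313)/1.7 = 4.89 points.
So u* = 9.66 - 4.89 = 4.77%.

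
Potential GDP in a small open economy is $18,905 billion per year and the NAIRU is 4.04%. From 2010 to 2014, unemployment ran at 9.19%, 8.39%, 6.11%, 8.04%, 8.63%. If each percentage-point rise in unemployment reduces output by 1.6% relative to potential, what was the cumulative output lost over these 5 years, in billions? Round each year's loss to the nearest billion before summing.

Year 2010: gap = -1.6 × (9.19 - 4.04) = -8.24%, loss ≈ 18905 × 8.24/100 ≈ 1558.
Year 2011: gap = -1.6 × (8.39 - 4.04) = -6.96%, loss ≈ 18905 × 6.96/100 ≈ 1316.
Year 2012: gap = -1.6 × (6.11 - 4.04) = -3.312%, loss ≈ 18905 × 3.312/100 ≈ 626.
Year 2013: gap = -1.6 × (8.04 - 4.04) = -6.4%, loss ≈ 18905 × 6.4/100 ≈ 1210.
Year 2014: gap = -1.6 × (8.63 - 4.04) = -7.344%, loss ≈ 18905 × 7.344/100 ≈ 1388.
Total lost output = 1558 + 1316 + 626 + 1210 + 1388 = 6098 billion.

$6,098 billion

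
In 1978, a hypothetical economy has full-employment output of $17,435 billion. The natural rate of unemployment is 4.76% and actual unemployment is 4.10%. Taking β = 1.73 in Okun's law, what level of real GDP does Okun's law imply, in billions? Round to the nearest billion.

$17,634 billion

Unemployment gap = 4.1 - 4.76 = -0.66 points, so the output gap is -1.73 × (-0.66) = 1.1418%.
Actual GDP = 17435 × (1 + 1.1418/100) = 17435 × 1.011418 ≈ 17634 billion.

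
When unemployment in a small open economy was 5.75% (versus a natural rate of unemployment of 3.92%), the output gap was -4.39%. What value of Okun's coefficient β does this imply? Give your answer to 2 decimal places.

Okun's law: output gap = -β × (u - u*).
-4.39 = -β × (5.75 - 3.92) = -β × 1.83, so β = 4.39/1.83 = 2.40.

β ≈ 2.40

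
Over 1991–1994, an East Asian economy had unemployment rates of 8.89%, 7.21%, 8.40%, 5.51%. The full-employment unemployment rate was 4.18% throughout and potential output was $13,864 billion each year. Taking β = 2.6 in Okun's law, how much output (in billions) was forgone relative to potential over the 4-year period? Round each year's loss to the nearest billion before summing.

Year 1991: gap = -2.6 × (8.89 - 4.18) = -12.246%, loss ≈ 13864 × 12.246/100 ≈ 1698.
Year 1992: gap = -2.6 × (7.21 - 4.18) = -7.878%, loss ≈ 13864 × 7.878/100 ≈ 1092.
Year 1993: gap = -2.6 × (8.4 - 4.18) = -10.972%, loss ≈ 13864 × 10.972/100 ≈ 1521.
Year 1994: gap = -2.6 × (5.51 - 4.18) = -3.458%, loss ≈ 13864 × 3.458/100 ≈ 479.
Total lost output = 1698 + 1092 + 1521 + 479 = 4790 billion.

$4,790 billion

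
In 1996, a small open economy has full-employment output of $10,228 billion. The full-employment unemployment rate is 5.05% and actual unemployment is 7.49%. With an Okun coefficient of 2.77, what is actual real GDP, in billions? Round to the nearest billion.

Unemployment gap = 7.49 - 5.05 = 2.44 points, so the output gap is -2.77 × 2.44 = -6.7588%.
Actual GDP = 10228 × (1 - 6.7588/100) = 10228 × 0.932412 ≈ 9537 billion.

$9,537 billion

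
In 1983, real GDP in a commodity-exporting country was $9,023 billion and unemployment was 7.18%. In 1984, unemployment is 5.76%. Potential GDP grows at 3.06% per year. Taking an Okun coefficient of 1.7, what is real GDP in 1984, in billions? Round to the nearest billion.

Δu = 5.76 - 7.18 = -1.42 points.
Okun's law (growth form): g_Y = g_Y* - β × Δu = 3.06 - 1.7 × (-1.42) = 3.06 + 2.414 = 5.474%.
Real GDP in the next year = 9023 × (1 + 5.474/100) = 9023 × 1.05474 ≈ 9517 billion.

$9,517 billion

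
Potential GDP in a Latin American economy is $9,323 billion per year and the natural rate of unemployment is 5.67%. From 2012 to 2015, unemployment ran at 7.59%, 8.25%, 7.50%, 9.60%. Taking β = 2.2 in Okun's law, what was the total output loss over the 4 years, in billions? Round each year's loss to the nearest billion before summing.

Year 2012: gap = -2.2 × (7.59 - 5.67) = -4.224%, loss ≈ 9323 × 4.224/100 ≈ 394.
Year 2013: gap = -2.2 × (8.25 - 5.67) = -5.676%, loss ≈ 9323 × 5.676/100 ≈ 529.
Year 2014: gap = -2.2 × (7.5 - 5.67) = -4.026%, loss ≈ 9323 × 4.026/100 ≈ 375.
Year 2015: gap = -2.2 × (9.6 - 5.67) = -8.646%, loss ≈ 9323 × 8.646/100 ≈ 806.
Total lost output = 394 + 529 + 375 + 806 = 2104 billion.

$2,104 billion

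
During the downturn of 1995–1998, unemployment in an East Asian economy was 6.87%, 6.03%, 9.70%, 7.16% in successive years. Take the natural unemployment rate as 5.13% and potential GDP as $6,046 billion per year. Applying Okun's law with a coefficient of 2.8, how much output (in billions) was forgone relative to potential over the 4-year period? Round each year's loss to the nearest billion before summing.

Year 1995: gap = -2.8 × (6.87 - 5.13) = -4.872%, loss ≈ 6046 × 4.872/100 ≈ 295.
Year 1996: gap = -2.8 × (6.03 - 5.13) = -2.52%, loss ≈ 6046 × 2.52/100 ≈ 152.
Year 1997: gap = -2.8 × (9.7 - 5.13) = -12.796%, loss ≈ 6046 × 12.796/100 ≈ 774.
Year 1998: gap = -2.8 × (7.16 - 5.13) = -5.684%, loss ≈ 6046 × 5.684/100 ≈ 344.
Total lost output = 295 + 152 + 774 + 344 = 1565 billion.

$1,565 billion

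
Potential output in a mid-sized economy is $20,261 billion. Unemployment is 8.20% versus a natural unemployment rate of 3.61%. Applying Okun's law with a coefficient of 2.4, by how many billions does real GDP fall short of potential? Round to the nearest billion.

Output gap = -2.4 × (8.2 - 3.61) = -2.4 × 4.59 = -11.016%.
Actual GDP ≈ 20261 × 0.88984 ≈ 18029 billion, so the shortfall is 20261 - 18029 = 2232 billion.

$2,232 billion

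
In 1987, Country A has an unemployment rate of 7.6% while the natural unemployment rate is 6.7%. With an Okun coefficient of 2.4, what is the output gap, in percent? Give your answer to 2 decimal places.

The unemployment gap is 7.6 - 6.7 = 0.9 percentage points.
Okun's law gives an output gap of -2.4 × 0.9 = -2.16%, i.e. 2.16% below potential.

-2.16%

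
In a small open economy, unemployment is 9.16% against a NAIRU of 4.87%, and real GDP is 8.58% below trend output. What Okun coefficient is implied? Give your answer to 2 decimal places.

Okun's law: output gap = -β × (u - u*).
-8.58 = -β × (9.16 - 4.87) = -β × 4.29, so β = 8.58/4.29 = 2.00.

β ≈ 2.00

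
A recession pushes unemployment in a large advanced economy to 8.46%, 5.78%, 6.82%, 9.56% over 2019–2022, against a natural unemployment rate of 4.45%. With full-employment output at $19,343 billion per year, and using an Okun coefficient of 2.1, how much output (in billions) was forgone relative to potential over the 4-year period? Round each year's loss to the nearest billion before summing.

$5,208 billion

Year 2019: gap = -2.1 × (8.46 - 4.45) = -8.421%, loss ≈ 19343 × 8.421/100 ≈ 1629.
Year 2020: gap = -2.1 × (5.78 - 4.45) = -2.793%, loss ≈ 19343 × 2.793/100 ≈ 540.
Year 2021: gap = -2.1 × (6.82 - 4.45) = -4.977%, loss ≈ 19343 × 4.977/100 ≈ 963.
Year 2022: gap = -2.1 × (9.56 - 4.45) = -10.731%, loss ≈ 19343 × 10.731/100 ≈ 2076.
Total lost output = 1629 + 540 + 963 + 2076 = 5208 billion.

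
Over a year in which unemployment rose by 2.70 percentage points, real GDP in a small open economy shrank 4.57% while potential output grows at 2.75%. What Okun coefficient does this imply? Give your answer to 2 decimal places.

β ≈ 2.71

Growth form: g_Y = g_Y* - β × Δu, so β = (g_Y* - g_Y)/Δu.
β = (2.75 + 4.57)/2.70 = 7.32/2.70 = 2.71.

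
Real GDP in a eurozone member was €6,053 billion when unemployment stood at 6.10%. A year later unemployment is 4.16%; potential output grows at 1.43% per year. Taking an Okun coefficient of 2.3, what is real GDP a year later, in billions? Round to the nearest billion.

€6,410 billion

Δu = 4.16 - 6.1 = -1.94 points.
Okun's law (growth form): g_Y = g_Y* - β × Δu = 1.43 - 2.3 × (-1.94) = 1.43 + 4.462 = 5.892%.
Real GDP in the next year = 6053 × (1 + 5.892/100) = 6053 × 1.05892 ≈ 6410 billion.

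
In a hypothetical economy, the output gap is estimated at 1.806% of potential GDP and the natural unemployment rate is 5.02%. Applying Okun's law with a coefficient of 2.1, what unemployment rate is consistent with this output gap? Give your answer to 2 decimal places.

From Okun's law, u - u* = -(output gap)/β = -(1.806)/2.1 = -0.86 points.
So u = 5.02 - 0.86 = 4.16%.

4.16%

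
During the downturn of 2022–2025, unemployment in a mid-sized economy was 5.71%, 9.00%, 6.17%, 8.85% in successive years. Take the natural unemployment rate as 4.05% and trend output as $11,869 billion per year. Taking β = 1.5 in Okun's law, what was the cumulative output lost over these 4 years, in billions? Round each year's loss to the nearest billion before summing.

Year 2022: gap = -1.5 × (5.71 - 4.05) = -2.49%, loss ≈ 11869 × 2.49/100 ≈ 296.
Year 2023: gap = -1.5 × (9 - 4.05) = -7.425%, loss ≈ 11869 × 7.425/100 ≈ 881.
Year 2024: gap = -1.5 × (6.17 - 4.05) = -3.18%, loss ≈ 11869 × 3.18/100 ≈ 377.
Year 2025: gap = -1.5 × (8.85 - 4.05) = -7.2%, loss ≈ 11869 × 7.2/100 ≈ 855.
Total lost output = 296 + 881 + 377 + 855 = 2409 billion.

$2,409 billion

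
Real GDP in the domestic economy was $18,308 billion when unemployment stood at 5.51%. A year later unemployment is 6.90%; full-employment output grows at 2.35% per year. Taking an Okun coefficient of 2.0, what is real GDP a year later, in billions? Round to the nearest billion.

Δu = 6.9 - 5.51 = 1.39 points.
Okun's law (growth form): g_Y = g_Y* - β × Δu = 2.35 - 2.0 × (1.39) = 2.35 - 2.78 = -0.43%.
Real GDP in the next year = 18308 × (1 - 0.43/100) = 18308 × 0.9957 ≈ 18229 billion.

$18,229 billion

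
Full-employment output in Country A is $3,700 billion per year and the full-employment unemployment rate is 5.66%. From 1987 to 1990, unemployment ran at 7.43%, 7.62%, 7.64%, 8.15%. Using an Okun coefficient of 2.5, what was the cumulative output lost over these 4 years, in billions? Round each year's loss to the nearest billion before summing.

$758 billion

Year 1987: gap = -2.5 × (7.43 - 5.66) = -4.425%, loss ≈ 3700 × 4.425/100 ≈ 164.
Year 1988: gap = -2.5 × (7.62 - 5.66) = -4.9%, loss ≈ 3700 × 4.9/100 ≈ 181.
Year 1989: gap = -2.5 × (7.64 - 5.66) = -4.95%, loss ≈ 3700 × 4.95/100 ≈ 183.
Year 1990: gap = -2.5 × (8.15 - 5.66) = -6.225%, loss ≈ 3700 × 6.225/100 ≈ 230.
Total lost output = 164 + 181 + 183 + 230 = 758 billion.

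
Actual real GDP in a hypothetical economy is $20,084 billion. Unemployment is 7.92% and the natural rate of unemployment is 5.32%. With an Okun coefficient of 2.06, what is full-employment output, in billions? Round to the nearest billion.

$21,221 billion

Unemployment gap = 7.92 - 5.32 = 2.6 points, so output gap = -2.06 × 2.6 = -5.356%.
Since Y = Y* × (1 + gap/100), Y* = 20084/0.94644 ≈ 21221 billion.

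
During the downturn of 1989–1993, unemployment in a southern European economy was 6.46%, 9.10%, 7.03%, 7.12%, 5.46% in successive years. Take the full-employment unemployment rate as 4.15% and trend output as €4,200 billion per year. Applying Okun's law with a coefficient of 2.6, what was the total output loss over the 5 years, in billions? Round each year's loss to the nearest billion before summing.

Year 1989: gap = -2.6 × (6.46 - 4.15) = -6.006%, loss ≈ 4200 × 6.006/100 ≈ 252.
Year 1990: gap = -2.6 × (9.1 - 4.15) = -12.87%, loss ≈ 4200 × 12.87/100 ≈ 541.
Year 1991: gap = -2.6 × (7.03 - 4.15) = -7.488%, loss ≈ 4200 × 7.488/100 ≈ 314.
Year 1992: gap = -2.6 × (7.12 - 4.15) = -7.722%, loss ≈ 4200 × 7.722/100 ≈ 324.
Year 1993: gap = -2.6 × (5.46 - 4.15) = -3.406%, loss ≈ 4200 × 3.406/100 ≈ 143.
Total lost output = 252 + 541 + 314 + 324 + 143 = 1574 billion.

€1,574 billion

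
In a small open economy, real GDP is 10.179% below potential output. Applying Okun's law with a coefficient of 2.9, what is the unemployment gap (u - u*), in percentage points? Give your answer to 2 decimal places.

Okun's law: output gap = -β × (u - u*), so u - u* = -(output gap)/β.
u - u* = -(-10.179)/2.9 = 3.51 percentage points.

3.51 percentage points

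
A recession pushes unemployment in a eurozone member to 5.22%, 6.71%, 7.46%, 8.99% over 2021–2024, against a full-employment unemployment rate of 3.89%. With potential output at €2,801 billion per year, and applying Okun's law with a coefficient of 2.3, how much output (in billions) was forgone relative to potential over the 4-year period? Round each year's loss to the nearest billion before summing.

Year 2021: gap = -2.3 × (5.22 - 3.89) = -3.059%, loss ≈ 2801 × 3.059/100 ≈ 86.
Year 2022: gap = -2.3 × (6.71 - 3.89) = -6.486%, loss ≈ 2801 × 6.486/100 ≈ 182.
Year 2023: gap = -2.3 × (7.46 - 3.89) = -8.211%, loss ≈ 2801 × 8.211/100 ≈ 230.
Year 2024: gap = -2.3 × (8.99 - 3.89) = -11.73%, loss ≈ 2801 × 11.73/100 ≈ 329.
Total lost output = 86 + 182 + 230 + 329 = 827 billion.

€827 billion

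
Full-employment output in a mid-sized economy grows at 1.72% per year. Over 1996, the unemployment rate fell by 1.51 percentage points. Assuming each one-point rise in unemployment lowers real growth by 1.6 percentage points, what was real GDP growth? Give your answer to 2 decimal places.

Growth-rate Okun's law: g_Y = g_Y* - β × Δu.
g_Y = 1.72 - 1.6 × (-1.51) = 1.72 + 2.416 = 4.136%, i.e. 4.14% to 2 d.p.

4.14%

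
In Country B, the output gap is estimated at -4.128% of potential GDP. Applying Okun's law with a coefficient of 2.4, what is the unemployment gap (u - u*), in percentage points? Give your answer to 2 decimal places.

1.72 percentage points

Okun's law: output gap = -β × (u - u*), so u - u* = -(output gap)/β.
u - u* = -(-4.128)/2.4 = 1.72 percentage points.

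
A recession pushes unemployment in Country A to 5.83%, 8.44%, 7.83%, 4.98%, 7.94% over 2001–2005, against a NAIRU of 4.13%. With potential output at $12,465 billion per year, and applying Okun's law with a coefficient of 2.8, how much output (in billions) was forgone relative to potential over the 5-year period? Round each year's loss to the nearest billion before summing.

$5,015 billion

Year 2001: gap = -2.8 × (5.83 - 4.13) = -4.76%, loss ≈ 12465 × 4.76/100 ≈ 593.
Year 2002: gap = -2.8 × (8.44 - 4.13) = -12.068%, loss ≈ 12465 × 12.068/100 ≈ 1504.
Year 2003: gap = -2.8 × (7.83 - 4.13) = -10.36%, loss ≈ 12465 × 10.36/100 ≈ 1291.
Year 2004: gap = -2.8 × (4.98 - 4.13) = -2.38%, loss ≈ 12465 × 2.38/100 ≈ 297.
Year 2005: gap = -2.8 × (7.94 - 4.13) = -10.668%, loss ≈ 12465 × 10.668/100 ≈ 1330.
Total lost output = 593 + 1504 + 1291 + 297 + 1330 = 5015 billion.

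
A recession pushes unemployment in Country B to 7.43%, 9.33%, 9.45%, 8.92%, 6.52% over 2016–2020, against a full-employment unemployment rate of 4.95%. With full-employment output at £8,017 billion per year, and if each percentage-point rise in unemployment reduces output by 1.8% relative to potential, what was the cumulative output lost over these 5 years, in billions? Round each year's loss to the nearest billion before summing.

£2,439 billion

Year 2016: gap = -1.8 × (7.43 - 4.95) = -4.464%, loss ≈ 8017 × 4.464/100 ≈ 358.
Year 2017: gap = -1.8 × (9.33 - 4.95) = -7.884%, loss ≈ 8017 × 7.884/100 ≈ 632.
Year 2018: gap = -1.8 × (9.45 - 4.95) = -8.1%, loss ≈ 8017 × 8.1/100 ≈ 649.
Year 2019: gap = -1.8 × (8.92 - 4.95) = -7.146%, loss ≈ 8017 × 7.146/100 ≈ 573.
Year 2020: gap = -1.8 × (6.52 - 4.95) = -2.826%, loss ≈ 8017 × 2.826/100 ≈ 227.
Total lost output = 358 + 632 + 649 + 573 + 227 = 2439 billion.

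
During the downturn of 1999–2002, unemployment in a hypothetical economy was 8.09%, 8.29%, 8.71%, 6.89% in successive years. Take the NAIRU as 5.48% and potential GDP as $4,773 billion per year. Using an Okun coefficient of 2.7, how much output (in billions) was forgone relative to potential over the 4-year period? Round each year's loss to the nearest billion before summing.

Year 1999: gap = -2.7 × (8.09 - 5.48) = -7.047%, loss ≈ 4773 × 7.047/100 ≈ 336.
Year 2000: gap = -2.7 × (8.29 - 5.48) = -7.587%, loss ≈ 4773 × 7.587/100 ≈ 362.
Year 2001: gap = -2.7 × (8.71 - 5.48) = -8.721%, loss ≈ 4773 × 8.721/100 ≈ 416.
Year 2002: gap = -2.7 × (6.89 - 5.48) = -3.807%, loss ≈ 4773 × 3.807/100 ≈ 182.
Total lost output = 336 + 362 + 416 + 182 = 1296 billion.

$1,296 billion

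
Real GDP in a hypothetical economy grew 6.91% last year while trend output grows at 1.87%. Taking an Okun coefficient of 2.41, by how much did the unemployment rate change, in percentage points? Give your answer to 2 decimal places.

-2.09 percentage points

Growth-rate Okun's law: g_Y = g_Y* - β × Δu, so Δu = (g_Y* - g_Y)/β.
Δu = (1.87 - 6.91)/2.41 = -5.04/2.41 = -2.09 percentage points.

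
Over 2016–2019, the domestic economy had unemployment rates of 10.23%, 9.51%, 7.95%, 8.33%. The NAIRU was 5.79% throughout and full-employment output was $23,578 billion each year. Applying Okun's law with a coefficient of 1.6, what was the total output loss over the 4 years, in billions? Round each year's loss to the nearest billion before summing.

Year 2016: gap = -1.6 × (10.23 - 5.79) = -7.104%, loss ≈ 23578 × 7.104/100 ≈ 1675.
Year 2017: gap = -1.6 × (9.51 - 5.79) = -5.952%, loss ≈ 23578 × 5.952/100 ≈ 1403.
Year 2018: gap = -1.6 × (7.95 - 5.79) = -3.456%, loss ≈ 23578 × 3.456/100 ≈ 815.
Year 2019: gap = -1.6 × (8.33 - 5.79) = -4.064%, loss ≈ 23578 × 4.064/100 ≈ 958.
Total lost output = 1675 + 1403 + 815 + 958 = 4851 billion.

$4,851 billion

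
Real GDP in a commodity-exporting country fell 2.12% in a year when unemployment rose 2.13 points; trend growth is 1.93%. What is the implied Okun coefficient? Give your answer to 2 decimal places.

Growth form: g_Y = g_Y* - β × Δu, so β = (g_Y* - g_Y)/Δu.
β = (1.93 + 2.12)/2.13 = 4.05/2.13 = 1.90.

β ≈ 1.90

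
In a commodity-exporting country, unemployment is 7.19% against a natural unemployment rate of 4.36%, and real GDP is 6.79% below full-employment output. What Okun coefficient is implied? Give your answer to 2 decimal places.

β ≈ 2.40

Okun's law: output gap = -β × (u - u*).
-6.79 = -β × (7.19 - 4.36) = -β × 2.83, so β = 6.79/2.83 = 2.40.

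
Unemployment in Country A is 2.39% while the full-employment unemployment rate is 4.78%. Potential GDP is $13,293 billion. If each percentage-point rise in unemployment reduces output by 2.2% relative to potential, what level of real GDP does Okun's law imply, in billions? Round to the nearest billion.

$13,992 billion

Unemployment gap = 2.39 - 4.78 = -2.39 points, so the output gap is -2.2 × (-2.39) = 5.258%.
Actual GDP = 13293 × (1 + 5.258/100) = 13293 × 1.05258 ≈ 13992 billion.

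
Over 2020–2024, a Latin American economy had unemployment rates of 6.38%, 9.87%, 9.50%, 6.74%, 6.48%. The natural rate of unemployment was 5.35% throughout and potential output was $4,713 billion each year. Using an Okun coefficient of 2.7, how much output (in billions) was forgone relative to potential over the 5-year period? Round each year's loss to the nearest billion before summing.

Year 2020: gap = -2.7 × (6.38 - 5.35) = -2.781%, loss ≈ 4713 × 2.781/100 ≈ 131.
Year 2021: gap = -2.7 × (9.87 - 5.35) = -12.204%, loss ≈ 4713 × 12.204/100 ≈ 575.
Year 2022: gap = -2.7 × (9.5 - 5.35) = -11.205%, loss ≈ 4713 × 11.205/100 ≈ 528.
Year 2023: gap = -2.7 × (6.74 - 5.35) = -3.753%, loss ≈ 4713 × 3.753/100 ≈ 177.
Year 2024: gap = -2.7 × (6.48 - 5.35) = -3.051%, loss ≈ 4713 × 3.051/100 ≈ 144.
Total lost output = 131 + 575 + 528 + 177 + 144 = 1555 billion.

$1,555 billion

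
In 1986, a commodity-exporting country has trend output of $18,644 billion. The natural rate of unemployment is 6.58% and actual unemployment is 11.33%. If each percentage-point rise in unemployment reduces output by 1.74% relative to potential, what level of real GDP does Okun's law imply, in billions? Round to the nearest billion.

Unemployment gap = 11.33 - 6.58 = 4.75 points, so the output gap is -1.74 × 4.75 = -8.265%.
Actual GDP = 18644 × (1 - 8.265/100) = 18644 × 0.91735 ≈ 17103 billion.

$17,103 billion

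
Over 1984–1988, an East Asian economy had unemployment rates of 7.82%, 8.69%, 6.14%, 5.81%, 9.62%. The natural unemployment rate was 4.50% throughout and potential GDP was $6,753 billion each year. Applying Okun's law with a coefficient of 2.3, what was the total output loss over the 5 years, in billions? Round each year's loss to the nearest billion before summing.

Year 1984: gap = -2.3 × (7.82 - 4.5) = -7.636%, loss ≈ 6753 × 7.636/100 ≈ 516.
Year 1985: gap = -2.3 × (8.69 - 4.5) = -9.637%, loss ≈ 6753 × 9.637/100 ≈ 651.
Year 1986: gap = -2.3 × (6.14 - 4.5) = -3.772%, loss ≈ 6753 × 3.772/100 ≈ 255.
Year 1987: gap = -2.3 × (5.81 - 4.5) = -3.013%, loss ≈ 6753 × 3.013/100 ≈ 203.
Year 1988: gap = -2.3 × (9.62 - 4.5) = -11.776%, loss ≈ 6753 × 11.776/100 ≈ 795.
Total lost output = 516 + 651 + 255 + 203 + 795 = 2420 billion.

$2,420 billion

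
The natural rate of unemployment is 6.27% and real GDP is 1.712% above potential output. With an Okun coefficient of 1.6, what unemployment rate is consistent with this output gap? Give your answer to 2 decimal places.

From Okun's law, u - u* = -(output gap)/β = -(1.712)/1.6 = -1.07 points.
So u = 6.27 - 1.07 = 5.20%.

5.20%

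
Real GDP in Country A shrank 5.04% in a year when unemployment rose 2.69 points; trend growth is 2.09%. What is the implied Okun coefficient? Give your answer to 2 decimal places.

Growth form: g_Y = g_Y* - β × Δu, so β = (g_Y* - g_Y)/Δu.
β = (2.09 + 5.04)/2.69 = 7.13/2.69 = 2.65.

β ≈ 2.65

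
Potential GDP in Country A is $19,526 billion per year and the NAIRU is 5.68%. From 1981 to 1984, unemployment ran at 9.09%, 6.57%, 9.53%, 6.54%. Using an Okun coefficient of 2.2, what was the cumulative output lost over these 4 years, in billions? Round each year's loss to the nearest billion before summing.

$3,870 billion

Year 1981: gap = -2.2 × (9.09 - 5.68) = -7.502%, loss ≈ 19526 × 7.502/100 ≈ 1465.
Year 1982: gap = -2.2 × (6.57 - 5.68) = -1.958%, loss ≈ 19526 × 1.958/100 ≈ 382.
Year 1983: gap = -2.2 × (9.53 - 5.68) = -8.47%, loss ≈ 19526 × 8.47/100 ≈ 1654.
Year 1984: gap = -2.2 × (6.54 - 5.68) = -1.892%, loss ≈ 19526 × 1.892/100 ≈ 369.
Total lost output = 1465 + 382 + 1654 + 369 = 3870 billion.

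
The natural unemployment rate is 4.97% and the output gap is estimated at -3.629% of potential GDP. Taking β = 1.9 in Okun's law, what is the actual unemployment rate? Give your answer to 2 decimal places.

From Okun's law, u - u* = -(output gap)/β = -(-3.629)/1.9 = 1.91 points.
So u = 4.97 + 1.91 = 6.88%.

6.88%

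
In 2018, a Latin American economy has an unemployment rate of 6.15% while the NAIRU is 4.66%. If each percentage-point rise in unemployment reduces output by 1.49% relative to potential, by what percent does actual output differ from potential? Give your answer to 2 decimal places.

-2.22%

The unemployment gap is 6.15 - 4.66 = 1.49 percentage points.
Okun's law gives an output gap of -1.49 × 1.49 = -2.2201%, i.e. 2.22% below potential.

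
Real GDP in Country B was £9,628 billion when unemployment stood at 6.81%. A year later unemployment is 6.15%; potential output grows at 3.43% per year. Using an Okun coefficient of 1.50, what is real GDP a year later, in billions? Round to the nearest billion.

£10,054 billion

Δu = 6.15 - 6.81 = -0.66 points.
Okun's law (growth form): g_Y = g_Y* - β × Δu = 3.43 - 1.50 × (-0.66) = 3.43 + 0.99 = 4.42%.
Real GDP in the next year = 9628 × (1 + 4.42/100) = 9628 × 1.0442 ≈ 10054 billion.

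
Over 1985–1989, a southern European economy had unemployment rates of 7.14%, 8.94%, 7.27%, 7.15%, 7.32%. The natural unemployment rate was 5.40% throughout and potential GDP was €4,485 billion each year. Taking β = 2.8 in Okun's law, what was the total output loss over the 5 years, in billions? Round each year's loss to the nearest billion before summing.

Year 1985: gap = -2.8 × (7.14 - 5.4) = -4.872%, loss ≈ 4485 × 4.872/100 ≈ 219.
Year 1986: gap = -2.8 × (8.94 - 5.4) = -9.912%, loss ≈ 4485 × 9.912/100 ≈ 445.
Year 1987: gap = -2.8 × (7.27 - 5.4) = -5.236%, loss ≈ 4485 × 5.236/100 ≈ 235.
Year 1988: gap = -2.8 × (7.15 - 5.4) = -4.9%, loss ≈ 4485 × 4.9/100 ≈ 220.
Year 1989: gap = -2.8 × (7.32 - 5.4) = -5.376%, loss ≈ 4485 × 5.376/100 ≈ 241.
Total lost output = 219 + 445 + 235 + 220 + 241 = 1360 billion.

€1,360 billion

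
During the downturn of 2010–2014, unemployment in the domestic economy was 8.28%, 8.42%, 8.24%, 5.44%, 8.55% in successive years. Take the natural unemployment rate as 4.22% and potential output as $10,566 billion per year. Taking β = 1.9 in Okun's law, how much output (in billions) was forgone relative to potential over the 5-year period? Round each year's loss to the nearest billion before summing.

$3,579 billion

Year 2010: gap = -1.9 × (8.28 - 4.22) = -7.714%, loss ≈ 10566 × 7.714/100 ≈ 815.
Year 2011: gap = -1.9 × (8.42 - 4.22) = -7.98%, loss ≈ 10566 × 7.98/100 ≈ 843.
Year 2012: gap = -1.9 × (8.24 - 4.22) = -7.638%, loss ≈ 10566 × 7.638/100 ≈ 807.
Year 2013: gap = -1.9 × (5.44 - 4.22) = -2.318%, loss ≈ 10566 × 2.318/100 ≈ 245.
Year 2014: gap = -1.9 × (8.55 - 4.22) = -8.227%, loss ≈ 10566 × 8.227/100 ≈ 869.
Total lost output = 815 + 843 + 807 + 245 + 869 = 3579 billion.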